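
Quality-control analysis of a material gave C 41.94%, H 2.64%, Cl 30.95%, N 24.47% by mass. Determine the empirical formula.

Assume 100 g: 41.94 g C, 2.64 g H, 30.95 g Cl, 24.47 g N.
n(C) = 41.94/12.01 = 3.492, n(H) = 2.64/1.008 = 2.619, n(Cl) = 30.95/35.45 = 0.8731, n(N) = 24.47/14.01 = 1.747
Ratios (÷ 0.8731): C 4.000, H 3.000, Cl 1.000, N 2.001
≈ 4:3:1:2 → C4H3ClN2

C4H3ClN2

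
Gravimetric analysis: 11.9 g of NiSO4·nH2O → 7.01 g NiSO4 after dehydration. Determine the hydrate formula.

Mass of water lost = 11.9 − 7.01 = 4.89 g → 4.89 / 18.02 = 0.2714 mol H2O
Molar mass of NiSO4 = 154.76 g/mol → mol NiSO4 = 7.01 / 154.76 = 0.0453
n = 0.2714 / 0.0453 = 5.99 ≈ 6 → NiSO4·6H2O

NiSO4·6H2O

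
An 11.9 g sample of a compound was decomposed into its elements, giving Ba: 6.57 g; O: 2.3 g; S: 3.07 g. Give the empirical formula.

n(Ba) = 6.57/137.33 = 0.04784, n(O) = 2.3/16.00 = 0.1437, n(S) = 3.07/32.07 = 0.09573
Smallest is Ba at 0.04784 mol; normalising gives Ba 1.000, O 3.005, S 2.001
Ratio ≈ 1:3:2, so the empirical formula is BaO3S2

BaO3S2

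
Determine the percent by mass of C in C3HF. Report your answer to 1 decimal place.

64.3%

Molar mass = 3(12.01) + 1(1.008) + 1(19.00) = 56.038 g/mol
Mass of C per mole = 3 × 12.01 = 36.030 g
% C = 36.030 / 56.038 × 100 = 64.3%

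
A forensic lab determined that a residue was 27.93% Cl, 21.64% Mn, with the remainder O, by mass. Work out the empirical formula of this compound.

Cl2MnO8

Assume 100 g: 27.93 g Cl, 21.64 g Mn, 50.43 g O.
Moles — Cl: 27.93 / 35.45 = 0.7879 mol; Mn: 21.64 / 54.94 = 0.3939 mol; O: 50.43 / 16.00 = 3.152 mol
Ratios (÷ 0.3939): Cl 2.000, Mn 1.000, O 8.002
Ratio ≈ 2:1:8, so the empirical formula is Cl2MnO8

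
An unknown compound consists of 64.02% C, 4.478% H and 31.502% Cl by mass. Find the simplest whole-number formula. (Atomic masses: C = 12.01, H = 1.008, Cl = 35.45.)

Assume 100 g: 64.02 g C, 4.478 g H, 31.502 g Cl.
C: 64.02 g ÷ 12.01 g/mol = 5.331 mol
H: 4.478 g ÷ 1.008 g/mol = 4.442 mol
Cl: 31.502 g ÷ 35.45 g/mol = 0.8886 mol
Smallest is Cl at 0.8886 mol; normalising gives C 5.999, H 4.999, Cl 1.000
Ratio ≈ 6:5:1, so the empirical formula is C6H5Cl

C6H5Cl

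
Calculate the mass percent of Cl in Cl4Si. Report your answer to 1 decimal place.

Molar mass = 4(35.45) + 1(28.09) = 169.890 g/mol
Mass of Cl per mole = 4 × 35.45 = 141.800 g
% Cl = 141.800 / 169.890 × 100 = 83.5%

83.5%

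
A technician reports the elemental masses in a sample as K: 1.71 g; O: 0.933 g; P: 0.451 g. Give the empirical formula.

Moles — K: 1.71 / 39.10 = 0.04373 mol; O: 0.933 / 16.00 = 0.05831 mol; P: 0.451 / 30.97 = 0.01456 mol
Ratios (÷ 0.01456): K 3.003, O 4.004, P 1.000
≈ 3:4:1 → K3O4P

K3O4P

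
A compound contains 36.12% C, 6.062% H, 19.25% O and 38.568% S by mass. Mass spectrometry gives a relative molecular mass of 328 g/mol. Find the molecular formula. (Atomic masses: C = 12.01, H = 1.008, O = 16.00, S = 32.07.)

C10H20O4S4

Assume 100 g: 36.12 g C, 6.062 g H, 19.25 g O, 38.568 g S.
Moles — C: 36.12 / 12.01 = 3.007 mol; H: 6.062 / 1.008 = 6.014 mol; O: 19.25 / 16.00 = 1.203 mol; S: 38.568 / 32.07 = 1.203 mol
Smallest is S at 1.203 mol; normalising gives C 2.501, H 5.001, O 1.000, S 1.000
Scaling by 2: C 5.00, H 10.00, O 2.00, S 2.00 → C5H10O2S2
Empirical-formula mass = 166.27 g/mol
n = 328 / 166.27 = 1.97 ≈ 2
Molecular formula = (C5H10O2S2)×2 = C10H20O4S4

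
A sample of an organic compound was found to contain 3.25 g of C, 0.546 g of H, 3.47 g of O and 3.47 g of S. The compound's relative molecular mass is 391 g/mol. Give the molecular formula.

C10H20O8S4

Moles — C: 3.25 / 12.01 = 0.2706 mol; H: 0.546 / 1.008 = 0.5417 mol; O: 3.47 / 16.00 = 0.2169 mol; S: 3.47 / 32.07 = 0.1082 mol
Smallest is S at 0.1082 mol; normalising gives C 2.501, H 5.006, O 2.004, S 1.000
×2: C 5.00, H 10.01, O 4.01, S 2.00 → C5H10O4S2
Empirical-formula mass = 198.27 g/mol
n = 391 / 198.27 = 1.97 ≈ 2
Molecular formula = (C5H10O4S2)×2 = C10H20O8S4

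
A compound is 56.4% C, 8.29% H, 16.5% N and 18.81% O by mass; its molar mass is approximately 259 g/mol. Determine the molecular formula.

C12H21N3O3

Assume 100 g: 56.4 g C, 8.29 g H, 16.5 g N, 18.81 g O.
C: 56.4 g ÷ 12.01 g/mol = 4.696 mol
H: 8.29 g ÷ 1.008 g/mol = 8.224 mol
N: 16.5 g ÷ 14.01 g/mol = 1.178 mol
O: 18.81 g ÷ 16.00 g/mol = 1.176 mol
Divide by the smallest (1.176 mol O): C 3.995, H 6.996, N 1.002, O 1.000
Ratio ≈ 4:7:1:1, so the empirical formula is C4H7NO
Empirical-formula mass = 85.11 g/mol
n = 259 / 85.11 = 3.04 ≈ 3
Molecular formula = (C4H7NO)×3 = C12H21N3O3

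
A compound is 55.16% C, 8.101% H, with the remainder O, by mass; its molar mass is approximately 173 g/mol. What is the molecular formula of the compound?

Assume 100 g: 55.16 g C, 8.101 g H, 36.739 g O.
C: 55.16 g ÷ 12.01 g/mol = 4.593 mol
H: 8.101 g ÷ 1.008 g/mol = 8.037 mol
O: 36.739 g ÷ 16.00 g/mol = 2.296 mol
Ratios (÷ 2.296): C 2.000, H 3.500, O 1.000
Scaling by 2: C 4.00, H 7.00, O 2.00 → C4H7O2
Empirical-formula mass = 87.10 g/mol
n = 173 / 87.10 = 1.99 ≈ 2
Molecular formula = (C4H7O2)×2 = C8H14O4

C8H14O4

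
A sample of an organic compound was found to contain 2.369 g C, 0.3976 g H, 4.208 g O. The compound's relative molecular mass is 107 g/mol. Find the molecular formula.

C: 2.369 g ÷ 12.01 g/mol = 0.1973 mol
H: 0.3976 g ÷ 1.008 g/mol = 0.3944 mol
O: 4.208 g ÷ 16.00 g/mol = 0.263 mol
Ratios (÷ 0.1973): C 1.000, H 2.000, O 1.333
×3: C 3.00, H 6.00, O 4.00 → C3H6O4
Empirical-formula mass = 106.08 g/mol
n = 107 / 106.08 = 1.01 ≈ 1
Molecular formula = empirical formula = C3H6O4

C3H6O4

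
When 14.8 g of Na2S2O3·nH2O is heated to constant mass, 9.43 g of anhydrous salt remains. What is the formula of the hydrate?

Mass of water lost = 14.8 − 9.43 = 5.37 g → 5.37 / 18.02 = 0.298 mol H2O
Molar mass of Na2S2O3 = 158.12 g/mol → mol Na2S2O3 = 9.43 / 158.12 = 0.05964
n = 0.298 / 0.05964 = 5.00 ≈ 5 → Na2S2O3·5H2O

Na2S2O3·5H2O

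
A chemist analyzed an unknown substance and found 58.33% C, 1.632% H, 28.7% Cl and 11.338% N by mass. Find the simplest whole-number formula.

C6H2ClN

Assume 100 g: 58.33 g C, 1.632 g H, 28.7 g Cl, 11.338 g N.
C: 58.33 g ÷ 12.01 g/mol = 4.857 mol
H: 1.632 g ÷ 1.008 g/mol = 1.619 mol
Cl: 28.7 g ÷ 35.45 g/mol = 0.8096 mol
N: 11.338 g ÷ 14.01 g/mol = 0.8093 mol
Smallest is N at 0.8093 mol; normalising gives C 6.001, H 2.001, Cl 1.000, N 1.000
→ C6H2ClN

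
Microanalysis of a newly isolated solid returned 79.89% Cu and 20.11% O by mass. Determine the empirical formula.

CuO

Assume 100 g: 79.89 g Cu, 20.11 g O.
n(Cu) = 79.89/63.55 = 1.257, n(O) = 20.11/16.00 = 1.257
Ratios (÷ 1.257): Cu 1.000, O 1.000
≈ 1:1 → CuO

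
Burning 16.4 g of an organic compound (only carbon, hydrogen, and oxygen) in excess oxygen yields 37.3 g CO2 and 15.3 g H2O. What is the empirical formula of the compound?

mol C = 37.3 / 44.01 = 0.8475; mass C = 0.8475 × 12.01 = 10.18 g
mol H = 2 × (15.3 / 18.02) = 1.698; mass H = 1.698 × 1.008 = 1.712 g
mass O = 16.4 − (11.89) = 4.509 g → mol O = 0.2818
Smallest is O at 0.2818 mol; normalising gives C 3.007, H 6.025, O 1.000
Ratio ≈ 3:6:1, so the empirical formula is C3H6O

C3H6O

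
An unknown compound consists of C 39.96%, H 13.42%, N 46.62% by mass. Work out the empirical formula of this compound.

Assume 100 g: 39.96 g C, 13.42 g H, 46.62 g N.
Moles — C: 39.96 / 12.01 = 3.327 mol; H: 13.42 / 1.008 = 13.31 mol; N: 46.62 / 14.01 = 3.328 mol
Divide by the smallest (3.327 mol C): C 1.000, H 4.001, N 1.000
≈ 1:4:1 → CH4N

CH4N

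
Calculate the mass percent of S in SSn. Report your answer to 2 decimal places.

21.27%

Molar mass = 1(32.07) + 1(118.71) = 150.780 g/mol
Mass of S per mole = 1 × 32.07 = 32.070 g
% S = 32.070 / 150.780 × 100 = 21.27%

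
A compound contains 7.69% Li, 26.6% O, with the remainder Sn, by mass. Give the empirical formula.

Assume 100 g: 7.69 g Li, 26.6 g O, 65.71 g Sn.
Li: 7.69 g ÷ 6.94 g/mol = 1.108 mol
O: 26.6 g ÷ 16.00 g/mol = 1.663 mol
Sn: 65.71 g ÷ 118.71 g/mol = 0.5535 mol
Divide by the smallest (0.5535 mol Sn): Li 2.002, O 3.003, Sn 1.000
≈ 2:3:1 → Li2O3Sn

Li2O3Sn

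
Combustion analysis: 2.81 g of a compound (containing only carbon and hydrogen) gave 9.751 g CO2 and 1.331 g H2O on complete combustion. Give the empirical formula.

mol C = 9.751 / 44.01 = 0.2216; mass C = 0.2216 × 12.01 = 2.661 g
mol H = 2 × (1.331 / 18.02) = 0.1477; mass H = 0.1477 × 1.008 = 0.1489 g
Divide by the smallest (0.1477 mol H): C 1.500, H 1.000
Scaling by 2: C 3.00, H 2.00 → C3H2

C3H2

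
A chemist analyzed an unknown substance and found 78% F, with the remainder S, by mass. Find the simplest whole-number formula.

Assume 100 g: 78 g F, 22 g S.
Moles — F: 78 / 19.00 = 4.105 mol; S: 22 / 32.07 = 0.686 mol
Divide by the smallest (0.686 mol S): F 5.984, S 1.000
Ratio ≈ 6:1, so the empirical formula is F6S

F6S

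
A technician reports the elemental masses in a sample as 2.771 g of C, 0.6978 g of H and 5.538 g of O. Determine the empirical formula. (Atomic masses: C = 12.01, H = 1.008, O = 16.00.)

Moles — C: 2.771 / 12.01 = 0.2307 mol; H: 0.6978 / 1.008 = 0.6923 mol; O: 5.538 / 16.00 = 0.3461 mol
Smallest is C at 0.2307 mol; normalising gives C 1.000, H 3.000, O 1.500
Multiply by 2: C 2.00, H 6.00, O 3.00 → C2H6O3

C2H6O3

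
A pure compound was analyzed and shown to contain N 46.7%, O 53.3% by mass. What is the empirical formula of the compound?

NO

Assume 100 g: 46.7 g N, 53.3 g O.
n(N) = 46.7/14.01 = 3.333, n(O) = 53.3/16.00 = 3.331
Divide by the smallest (3.331 mol O): N 1.001, O 1.000
→ NO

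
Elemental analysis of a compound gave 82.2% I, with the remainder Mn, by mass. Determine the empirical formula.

I2Mn

Assume 100 g: 82.2 g I, 17.8 g Mn.
I: 82.2 g ÷ 126.90 g/mol = 0.6478 mol
Mn: 17.8 g ÷ 54.94 g/mol = 0.324 mol
Smallest is Mn at 0.324 mol; normalising gives I 1.999, Mn 1.000
Ratio ≈ 2:1, so the empirical formula is I2Mn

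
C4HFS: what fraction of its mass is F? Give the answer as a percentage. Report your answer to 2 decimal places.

18.98%

Molar mass = 4(12.01) + 1(1.008) + 1(19.00) + 1(32.07) = 100.118 g/mol
Mass of F per mole = 1 × 19.00 = 19.000 g
% F = 19.000 / 100.118 × 100 = 18.98%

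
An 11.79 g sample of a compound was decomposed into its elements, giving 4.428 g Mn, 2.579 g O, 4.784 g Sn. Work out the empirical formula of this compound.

Moles — Mn: 4.428 / 54.94 = 0.0806 mol; O: 2.579 / 16.00 = 0.1612 mol; Sn: 4.784 / 118.71 = 0.0403 mol
Ratios (÷ 0.0403): Mn 2.000, O 4.000, Sn 1.000
≈ 2:4:1 → Mn2O4Sn

Mn2O4Sn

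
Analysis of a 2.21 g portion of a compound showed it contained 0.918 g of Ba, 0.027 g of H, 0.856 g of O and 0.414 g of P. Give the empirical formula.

n(Ba) = 0.918/137.33 = 0.006685, n(H) = 0.027/1.008 = 0.02679, n(O) = 0.856/16.00 = 0.0535, n(P) = 0.414/30.97 = 0.01337
Ratios (÷ 0.006685): Ba 1.000, H 4.007, O 8.003, P 2.000
→ BaH4O8P2

BaH4O8P2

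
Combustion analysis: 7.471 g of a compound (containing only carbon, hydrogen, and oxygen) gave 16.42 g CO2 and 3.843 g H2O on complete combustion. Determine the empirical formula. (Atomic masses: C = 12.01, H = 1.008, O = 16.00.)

mol C = 16.42 / 44.01 = 0.3731; mass C = 0.3731 × 12.01 = 4.481 g
mol H = 2 × (3.843 / 18.02) = 0.4265; mass H = 0.4265 × 1.008 = 0.4299 g
mass O = 7.471 − (4.911) = 2.560 g → mol O = 0.1600
Ratios (÷ 0.16): C 2.332, H 2.666, O 1.000
Scaling by 3: C 7.00, H 8.00, O 3.00 → C7H8O3

C7H8O3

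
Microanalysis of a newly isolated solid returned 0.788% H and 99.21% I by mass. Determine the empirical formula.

HI

Assume 100 g: 0.788 g H, 99.21 g I.
Moles — H: 0.788 / 1.008 = 0.7817 mol; I: 99.21 / 126.90 = 0.7818 mol
Ratios (÷ 0.7817): H 1.000, I 1.000
Ratio ≈ 1:1, so the empirical formula is HI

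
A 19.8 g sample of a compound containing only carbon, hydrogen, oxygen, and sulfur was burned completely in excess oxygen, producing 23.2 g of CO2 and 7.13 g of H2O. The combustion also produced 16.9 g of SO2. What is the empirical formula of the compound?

C2H3OS

mol C = 23.2 / 44.01 = 0.5272; mass C = 0.5272 × 12.01 = 6.331 g
mol H = 2 × (7.13 / 18.02) = 0.7913; mass H = 0.7913 × 1.008 = 0.7977 g
mol S = 16.9 / 64.07 = 0.2638; mass S = 8.459 g
mass O = 19.8 − (15.59) = 4.212 g → mol O = 0.2632
Smallest is O at 0.2632 mol; normalising gives C 2.002, H 3.006, O 1.000, S 1.002
≈ 2:3:1:1 → C2H3OS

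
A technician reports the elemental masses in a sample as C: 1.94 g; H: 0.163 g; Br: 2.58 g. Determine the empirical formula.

C: 1.94 g ÷ 12.01 g/mol = 0.1615 mol
H: 0.163 g ÷ 1.008 g/mol = 0.1617 mol
Br: 2.58 g ÷ 79.90 g/mol = 0.03229 mol
Divide by the smallest (0.03229 mol Br): C 5.002, H 5.008, Br 1.000
→ C5H5Br

C5H5Br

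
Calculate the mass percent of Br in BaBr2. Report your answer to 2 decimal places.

53.78%

Molar mass = 1(137.33) + 2(79.90) = 297.130 g/mol
Mass of Br per mole = 2 × 79.90 = 159.800 g
% Br = 159.800 / 297.130 × 100 = 53.78%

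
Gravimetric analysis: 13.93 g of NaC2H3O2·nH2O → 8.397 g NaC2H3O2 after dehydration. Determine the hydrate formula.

Mass of water lost = 13.93 − 8.397 = 5.533 g → 5.533 / 18.02 = 0.307 mol H2O
Molar mass of NaC2H3O2 = 82.03 g/mol → mol NaC2H3O2 = 8.397 / 82.03 = 0.1024
n = 0.307 / 0.1024 = 3.00 ≈ 3 → NaC2H3O2·3H2O

NaC2H3O2·3H2O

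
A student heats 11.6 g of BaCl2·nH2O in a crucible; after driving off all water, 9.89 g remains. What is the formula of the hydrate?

BaCl2·2H2O

Mass of water lost = 11.6 − 9.89 = 1.71 g → 1.71 / 18.02 = 0.09489 mol H2O
Molar mass of BaCl2 = 208.23 g/mol → mol BaCl2 = 9.89 / 208.23 = 0.0475
n = 0.09489 / 0.0475 = 2.00 ≈ 2 → BaCl2·2H2O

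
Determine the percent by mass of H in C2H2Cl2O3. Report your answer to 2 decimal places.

Molar mass = 2(12.01) + 2(1.008) + 2(35.45) + 3(16.00) = 144.936 g/mol
Mass of H per mole = 2 × 1.008 = 2.016 g
% H = 2.016 / 144.936 × 100 = 1.39%

1.39%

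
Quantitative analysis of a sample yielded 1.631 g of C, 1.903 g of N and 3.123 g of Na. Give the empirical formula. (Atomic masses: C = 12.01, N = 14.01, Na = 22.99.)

CNNa

C: 1.631 g ÷ 12.01 g/mol = 0.1358 mol
N: 1.903 g ÷ 14.01 g/mol = 0.1358 mol
Na: 3.123 g ÷ 22.99 g/mol = 0.1358 mol
Ratios (÷ 0.1358): C 1.000, N 1.000, Na 1.000
≈ 1:1:1 → CNNa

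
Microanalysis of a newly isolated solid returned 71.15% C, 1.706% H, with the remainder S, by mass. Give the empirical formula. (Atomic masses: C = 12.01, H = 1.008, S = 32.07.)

C7H2S

Assume 100 g: 71.15 g C, 1.706 g H, 27.144 g S.
C: 71.15 g ÷ 12.01 g/mol = 5.924 mol
H: 1.706 g ÷ 1.008 g/mol = 1.692 mol
S: 27.144 g ÷ 32.07 g/mol = 0.8464 mol
Smallest is S at 0.8464 mol; normalising gives C 6.999, H 2.000, S 1.000
→ C7H2S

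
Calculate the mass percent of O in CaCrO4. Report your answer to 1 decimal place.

41.0%

Molar mass = 1(40.08) + 1(52.00) + 4(16.00) = 156.080 g/mol
Mass of O per mole = 4 × 16.00 = 64.000 g
% O = 64.000 / 156.080 × 100 = 41.0%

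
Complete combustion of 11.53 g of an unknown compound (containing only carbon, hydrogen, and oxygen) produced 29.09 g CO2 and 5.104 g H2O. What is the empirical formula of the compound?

C7H6O2

mol C = 29.09 / 44.01 = 0.6610; mass C = 0.6610 × 12.01 = 7.938 g
mol H = 2 × (5.104 / 18.02) = 0.5665; mass H = 0.5665 × 1.008 = 0.5710 g
mass O = 11.53 − (8.509) = 3.021 g → mol O = 0.1888
Ratios (÷ 0.1888): C 3.501, H 3.001, O 1.000
Multiply by 2: C 7.00, H 6.00, O 2.00 → C7H6O2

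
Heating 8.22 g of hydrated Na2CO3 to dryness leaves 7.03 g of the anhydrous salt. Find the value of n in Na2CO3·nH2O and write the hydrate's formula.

Mass of water lost = 8.22 − 7.03 = 1.19 g → 1.19 / 18.02 = 0.06604 mol H2O
Molar mass of Na2CO3 = 105.99 g/mol → mol Na2CO3 = 7.03 / 105.99 = 0.06633
n = 0.06604 / 0.06633 = 1.00 ≈ 1 → Na2CO3·H2O

Na2CO3·H2O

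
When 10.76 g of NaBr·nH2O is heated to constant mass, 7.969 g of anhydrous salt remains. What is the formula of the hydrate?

NaBr·2H2O

Mass of water lost = 10.76 − 7.969 = 2.791 g → 2.791 / 18.02 = 0.1549 mol H2O
Molar mass of NaBr = 102.89 g/mol → mol NaBr = 7.969 / 102.89 = 0.07745
n = 0.1549 / 0.07745 = 2.00 ≈ 2 → NaBr·2H2O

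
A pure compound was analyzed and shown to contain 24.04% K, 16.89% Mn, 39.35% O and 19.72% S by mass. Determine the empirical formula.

K2MnO8S2

Assume 100 g: 24.04 g K, 16.89 g Mn, 39.35 g O, 19.72 g S.
n(K) = 24.04/39.10 = 0.6148, n(Mn) = 16.89/54.94 = 0.3074, n(O) = 39.35/16.00 = 2.459, n(S) = 19.72/32.07 = 0.6149
Ratios (÷ 0.3074): K 2.000, Mn 1.000, O 8.000, S 2.000
Ratio ≈ 2:1:8:2, so the empirical formula is K2MnO8S2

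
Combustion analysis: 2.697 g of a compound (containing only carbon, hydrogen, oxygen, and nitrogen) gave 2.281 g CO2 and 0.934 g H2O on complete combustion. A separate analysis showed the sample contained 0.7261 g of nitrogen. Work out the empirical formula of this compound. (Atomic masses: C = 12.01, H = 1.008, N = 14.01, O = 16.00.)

C2H4N2O3

mol C = 2.281 / 44.01 = 0.05183; mass C = 0.05183 × 12.01 = 0.6225 g
mol H = 2 × (0.934 / 18.02) = 0.1037; mass H = 0.1037 × 1.008 = 0.1045 g
mol N = 0.7261 / 14.01 = 0.05183
mass O = 2.697 − (1.453) = 1.244 g → mol O = 0.07775
Divide by the smallest (0.05183 mol N): C 1.000, H 2.000, N 1.000, O 1.500
Multiply by 2: C 2.00, H 4.00, N 2.00, O 3.00 → C2H4N2O3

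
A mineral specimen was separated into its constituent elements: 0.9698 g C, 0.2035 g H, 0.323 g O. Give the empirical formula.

C4H10O

n(C) = 0.9698/12.01 = 0.08075, n(H) = 0.2035/1.008 = 0.2019, n(O) = 0.323/16.00 = 0.02019
Ratios (÷ 0.02019): C 4.000, H 10.000, O 1.000
→ C4H10O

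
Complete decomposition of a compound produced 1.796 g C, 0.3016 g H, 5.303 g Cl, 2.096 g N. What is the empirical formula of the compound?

n(C) = 1.796/12.01 = 0.1495, n(H) = 0.3016/1.008 = 0.2992, n(Cl) = 5.303/35.45 = 0.1496, n(N) = 2.096/14.01 = 0.1496
Ratios (÷ 0.1495): C 1.000, H 2.001, Cl 1.000, N 1.000
→ CH2ClN

CH2ClN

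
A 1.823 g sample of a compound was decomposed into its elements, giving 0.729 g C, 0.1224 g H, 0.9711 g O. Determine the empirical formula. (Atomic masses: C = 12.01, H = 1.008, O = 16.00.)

CH2O

n(C) = 0.729/12.01 = 0.0607, n(H) = 0.1224/1.008 = 0.1214, n(O) = 0.9711/16.00 = 0.06069
Ratios (÷ 0.06069): C 1.000, H 2.001, O 1.000
≈ 1:2:1 → CH2O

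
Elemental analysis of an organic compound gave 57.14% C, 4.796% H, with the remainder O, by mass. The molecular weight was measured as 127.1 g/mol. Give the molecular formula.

C6H6O3

Assume 100 g: 57.14 g C, 4.796 g H, 38.064 g O.
Moles — C: 57.14 / 12.01 = 4.758 mol; H: 4.796 / 1.008 = 4.758 mol; O: 38.064 / 16.00 = 2.379 mol
Smallest is O at 2.379 mol; normalising gives C 2.000, H 2.000, O 1.000
→ C2H2O
Empirical-formula mass = 42.04 g/mol
n = 127.1 / 42.04 = 3.02 ≈ 3
Molecular formula = (C2H2O)×3 = C6H6O3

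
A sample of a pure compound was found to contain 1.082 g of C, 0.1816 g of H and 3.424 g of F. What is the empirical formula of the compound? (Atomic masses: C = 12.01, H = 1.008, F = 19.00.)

CH2F2

n(C) = 1.082/12.01 = 0.09009, n(H) = 0.1816/1.008 = 0.1802, n(F) = 3.424/19.00 = 0.1802
Divide by the smallest (0.09009 mol C): C 1.000, H 2.000, F 2.000
Ratio ≈ 1:2:2, so the empirical formula is CH2F2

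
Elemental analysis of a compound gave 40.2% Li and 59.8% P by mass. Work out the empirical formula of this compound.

Li3P

Assume 100 g: 40.2 g Li, 59.8 g P.
Moles — Li: 40.2 / 6.94 = 5.793 mol; P: 59.8 / 30.97 = 1.931 mol
Divide by the smallest (1.931 mol P): Li 3.000, P 1.000
→ Li3P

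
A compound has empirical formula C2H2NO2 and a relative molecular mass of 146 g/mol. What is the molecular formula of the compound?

Empirical-formula mass = 72.05 g/mol
n = 146 / 72.05 = 2.03 ≈ 2
Molecular formula = (C2H2NO2)2 = C4H4N2O4

C4H4N2O4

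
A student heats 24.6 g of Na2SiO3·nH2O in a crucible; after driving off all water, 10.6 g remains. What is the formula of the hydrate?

Mass of water lost = 24.6 − 10.6 = 14 g → 14 / 18.02 = 0.7769 mol H2O
Molar mass of Na2SiO3 = 122.07 g/mol → mol Na2SiO3 = 10.6 / 122.07 = 0.08684
n = 0.7769 / 0.08684 = 8.95 ≈ 9 → Na2SiO3·9H2O

Na2SiO3·9H2O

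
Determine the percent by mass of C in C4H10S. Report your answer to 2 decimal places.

Molar mass = 4(12.01) + 10(1.008) + 1(32.07) = 90.190 g/mol
Mass of C per mole = 4 × 12.01 = 48.040 g
% C = 48.040 / 90.190 × 100 = 53.27%

53.27%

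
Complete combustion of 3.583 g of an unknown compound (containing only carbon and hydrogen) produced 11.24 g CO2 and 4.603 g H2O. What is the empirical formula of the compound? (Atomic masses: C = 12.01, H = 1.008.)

CH2

mol C = 11.24 / 44.01 = 0.2554; mass C = 0.2554 × 12.01 = 3.067 g
mol H = 2 × (4.603 / 18.02) = 0.5109; mass H = 0.5109 × 1.008 = 0.5150 g
Divide by the smallest (0.2554 mol C): C 1.000, H 2.000
Ratio ≈ 1:2, so the empirical formula is CH2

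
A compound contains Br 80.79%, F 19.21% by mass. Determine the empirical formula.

Assume 100 g: 80.79 g Br, 19.21 g F.
Br: 80.79 g ÷ 79.90 g/mol = 1.011 mol
F: 19.21 g ÷ 19.00 g/mol = 1.011 mol
Divide by the smallest (1.011 mol F): Br 1.000, F 1.000
Ratio ≈ 1:1, so the empirical formula is BrF

BrF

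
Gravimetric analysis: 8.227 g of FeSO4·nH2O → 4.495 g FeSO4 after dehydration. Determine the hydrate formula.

Mass of water lost = 8.227 − 4.495 = 3.732 g → 3.732 / 18.02 = 0.2071 mol H2O
Molar mass of FeSO4 = 151.92 g/mol → mol FeSO4 = 4.495 / 151.92 = 0.02959
n = 0.2071 / 0.02959 = 7.00 ≈ 7 → FeSO4·7H2O

FeSO4·7H2O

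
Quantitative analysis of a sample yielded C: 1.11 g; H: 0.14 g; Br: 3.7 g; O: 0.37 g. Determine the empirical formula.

n(C) = 1.11/12.01 = 0.09242, n(H) = 0.14/1.008 = 0.1389, n(Br) = 3.7/79.90 = 0.04631, n(O) = 0.37/16.00 = 0.02312
Divide by the smallest (0.02312 mol O): C 3.997, H 6.006, Br 2.003, O 1.000
→ C4H6Br2O

C4H6Br2O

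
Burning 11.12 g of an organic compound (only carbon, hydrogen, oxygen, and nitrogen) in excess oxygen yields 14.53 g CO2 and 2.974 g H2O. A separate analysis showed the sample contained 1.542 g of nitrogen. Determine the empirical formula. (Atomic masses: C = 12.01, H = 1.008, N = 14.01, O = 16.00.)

mol C = 14.53 / 44.01 = 0.3302; mass C = 0.3302 × 12.01 = 3.965 g
mol H = 2 × (2.974 / 18.02) = 0.3301; mass H = 0.3301 × 1.008 = 0.3327 g
mol N = 1.542 / 14.01 = 0.1101
mass O = 11.12 − (5.840) = 5.280 g → mol O = 0.3300
Divide by the smallest (0.1101 mol N): C 3.000, H 2.999, N 1.000, O 2.998
→ C3H3NO3

C3H3NO3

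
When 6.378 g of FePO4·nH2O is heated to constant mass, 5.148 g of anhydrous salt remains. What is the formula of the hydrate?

Mass of water lost = 6.378 − 5.148 = 1.23 g → 1.23 / 18.02 = 0.06826 mol H2O
Molar mass of FePO4 = 150.82 g/mol → mol FePO4 = 5.148 / 150.82 = 0.03413
n = 0.06826 / 0.03413 = 2.00 ≈ 2 → FePO4·2H2O

FePO4·2H2O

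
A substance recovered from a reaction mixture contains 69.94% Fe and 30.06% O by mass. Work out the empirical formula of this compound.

Fe2O3

Assume 100 g: 69.94 g Fe, 30.06 g O.
Moles — Fe: 69.94 / 55.85 = 1.252 mol; O: 30.06 / 16.00 = 1.879 mol
Ratios (÷ 1.252): Fe 1.000, O 1.500
Multiply by 2: Fe 2.00, O 3.00 → Fe2O3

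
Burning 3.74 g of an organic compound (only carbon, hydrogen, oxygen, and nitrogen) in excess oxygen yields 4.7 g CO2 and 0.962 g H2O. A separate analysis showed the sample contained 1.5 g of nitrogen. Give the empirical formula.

C2H2N2O

mol C = 4.7 / 44.01 = 0.1068; mass C = 0.1068 × 12.01 = 1.283 g
mol H = 2 × (0.962 / 18.02) = 0.1068; mass H = 0.1068 × 1.008 = 0.1076 g
mol N = 1.5 / 14.01 = 0.1071
mass O = 3.74 − (2.890) = 0.8498 g → mol O = 0.05311
Smallest is O at 0.05311 mol; normalising gives C 2.011, H 2.010, N 2.016, O 1.000
→ C2H2N2O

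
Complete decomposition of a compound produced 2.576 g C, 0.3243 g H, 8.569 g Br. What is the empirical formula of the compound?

Moles — C: 2.576 / 12.01 = 0.2145 mol; H: 0.3243 / 1.008 = 0.3217 mol; Br: 8.569 / 79.90 = 0.1072 mol
Divide by the smallest (0.1072 mol Br): C 2.000, H 3.000, Br 1.000
Ratio ≈ 2:3:1, so the empirical formula is C2H3Br

C2H3Br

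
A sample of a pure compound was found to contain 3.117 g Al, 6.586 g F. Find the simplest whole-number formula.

n(Al) = 3.117/26.98 = 0.1155, n(F) = 6.586/19.00 = 0.3466
Divide by the smallest (0.1155 mol Al): Al 1.000, F 3.000
→ AlF3

AlF3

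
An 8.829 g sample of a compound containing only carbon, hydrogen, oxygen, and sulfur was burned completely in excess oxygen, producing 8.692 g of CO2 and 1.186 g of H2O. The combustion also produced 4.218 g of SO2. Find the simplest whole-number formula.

mol C = 8.692 / 44.01 = 0.1975; mass C = 0.1975 × 12.01 = 2.372 g
mol H = 2 × (1.186 / 18.02) = 0.1316; mass H = 0.1316 × 1.008 = 0.1327 g
mol S = 4.218 / 64.07 = 0.06583; mass S = 2.111 g
mass O = 8.829 − (4.616) = 4.213 g → mol O = 0.2633
Divide by the smallest (0.06583 mol S): C 3.000, H 1.999, O 4.000, S 1.000
Ratio ≈ 3:2:4:1, so the empirical formula is C3H2O4S

C3H2O4S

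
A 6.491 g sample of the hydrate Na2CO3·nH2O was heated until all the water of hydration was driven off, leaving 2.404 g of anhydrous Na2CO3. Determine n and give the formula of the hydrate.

Na2CO3·10H2O

Mass of water lost = 6.491 − 2.404 = 4.087 g → 4.087 / 18.02 = 0.2268 mol H2O
Molar mass of Na2CO3 = 105.99 g/mol → mol Na2CO3 = 2.404 / 105.99 = 0.02268
n = 0.2268 / 0.02268 = 10.00 ≈ 10 → Na2CO3·10H2O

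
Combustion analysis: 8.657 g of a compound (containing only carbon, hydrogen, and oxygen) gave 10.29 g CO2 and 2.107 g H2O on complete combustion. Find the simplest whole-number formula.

C2H2O3

mol C = 10.29 / 44.01 = 0.2338; mass C = 0.2338 × 12.01 = 2.808 g
mol H = 2 × (2.107 / 18.02) = 0.2339; mass H = 0.2339 × 1.008 = 0.2357 g
mass O = 8.657 − (3.044) = 5.613 g → mol O = 0.3508
Divide by the smallest (0.2338 mol C): C 1.000, H 1.000, O 1.500
×2: C 2.00, H 2.00, O 3.00 → C2H2O3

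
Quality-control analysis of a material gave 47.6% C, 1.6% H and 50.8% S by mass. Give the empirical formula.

C5H2S2

Assume 100 g: 47.6 g C, 1.6 g H, 50.8 g S.
Moles — C: 47.6 / 12.01 = 3.963 mol; H: 1.6 / 1.008 = 1.587 mol; S: 50.8 / 32.07 = 1.584 mol
Ratios (÷ 1.584): C 2.502, H 1.002, S 1.000
Scaling by 2: C 5.00, H 2.00, S 2.00 → C5H2S2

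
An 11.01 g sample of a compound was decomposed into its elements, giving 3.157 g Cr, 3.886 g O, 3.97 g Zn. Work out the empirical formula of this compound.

n(Cr) = 3.157/52.00 = 0.06071, n(O) = 3.886/16.00 = 0.2429, n(Zn) = 3.97/65.38 = 0.06072
Divide by the smallest (0.06071 mol Cr): Cr 1.000, O 4.000, Zn 1.000
Ratio ≈ 1:4:1, so the empirical formula is CrO4Zn

CrO4Zn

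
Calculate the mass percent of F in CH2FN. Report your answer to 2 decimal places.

Molar mass = 1(12.01) + 2(1.008) + 1(19.00) + 1(14.01) = 47.036 g/mol
Mass of F per mole = 1 × 19.00 = 19.000 g
% F = 19.000 / 47.036 × 100 = 40.39%

40.39%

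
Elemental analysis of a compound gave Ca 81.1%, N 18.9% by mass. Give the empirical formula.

Ca3N2

Assume 100 g: 81.1 g Ca, 18.9 g N.
Ca: 81.1 g ÷ 40.08 g/mol = 2.023 mol
N: 18.9 g ÷ 14.01 g/mol = 1.349 mol
Smallest is N at 1.349 mol; normalising gives Ca 1.500, N 1.000
Scaling by 2: Ca 3.00, N 2.00 → Ca3N2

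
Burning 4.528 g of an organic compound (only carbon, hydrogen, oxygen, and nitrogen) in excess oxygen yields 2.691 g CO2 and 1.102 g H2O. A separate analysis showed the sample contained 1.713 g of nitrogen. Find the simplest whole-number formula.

mol C = 2.691 / 44.01 = 0.06115; mass C = 0.06115 × 12.01 = 0.7344 g
mol H = 2 × (1.102 / 18.02) = 0.1223; mass H = 0.1223 × 1.008 = 0.1233 g
mol N = 1.713 / 14.01 = 0.1223
mass O = 4.528 − (2.571) = 1.957 g → mol O = 0.1223
Smallest is C at 0.06115 mol; normalising gives C 1.000, H 2.000, N 2.000, O 2.001
≈ 1:2:2:2 → CH2N2O2

CH2N2O2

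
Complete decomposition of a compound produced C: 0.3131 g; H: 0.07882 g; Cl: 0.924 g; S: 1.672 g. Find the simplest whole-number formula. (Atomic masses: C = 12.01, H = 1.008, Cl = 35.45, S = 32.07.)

n(C) = 0.3131/12.01 = 0.02607, n(H) = 0.07882/1.008 = 0.07819, n(Cl) = 0.924/35.45 = 0.02606, n(S) = 1.672/32.07 = 0.05214
Ratios (÷ 0.02606): C 1.000, H 3.000, Cl 1.000, S 2.000
Ratio ≈ 1:3:1:2, so the empirical formula is CH3ClS2

CH3ClS2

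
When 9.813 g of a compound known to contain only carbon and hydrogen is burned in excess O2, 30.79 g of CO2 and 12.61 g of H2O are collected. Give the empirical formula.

mol C = 30.79 / 44.01 = 0.6996; mass C = 0.6996 × 12.01 = 8.402 g
mol H = 2 × (12.61 / 18.02) = 1.400; mass H = 1.400 × 1.008 = 1.411 g
Ratios (÷ 0.6996): C 1.000, H 2.000
Ratio ≈ 1:2, so the empirical formula is CH2

CH2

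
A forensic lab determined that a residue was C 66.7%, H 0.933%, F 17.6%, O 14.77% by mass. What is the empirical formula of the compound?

C6HFO

Assume 100 g: 66.7 g C, 0.933 g H, 17.6 g F, 14.77 g O.
C: 66.7 g ÷ 12.01 g/mol = 5.554 mol
H: 0.933 g ÷ 1.008 g/mol = 0.9256 mol
F: 17.6 g ÷ 19.00 g/mol = 0.9263 mol
O: 14.77 g ÷ 16.00 g/mol = 0.9231 mol
Ratios (÷ 0.9231): C 6.016, H 1.003, F 1.003, O 1.000
→ C6HFO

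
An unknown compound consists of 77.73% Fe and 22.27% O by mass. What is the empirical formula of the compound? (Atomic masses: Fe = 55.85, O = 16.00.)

Assume 100 g: 77.73 g Fe, 22.27 g O.
n(Fe) = 77.73/55.85 = 1.392, n(O) = 22.27/16.00 = 1.392
Smallest is Fe at 1.392 mol; normalising gives Fe 1.000, O 1.000
Ratio ≈ 1:1, so the empirical formula is FeO

FeO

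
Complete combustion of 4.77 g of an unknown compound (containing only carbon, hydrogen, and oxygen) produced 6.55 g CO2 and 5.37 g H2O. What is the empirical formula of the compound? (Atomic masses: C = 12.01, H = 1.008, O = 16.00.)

mol C = 6.55 / 44.01 = 0.1488; mass C = 0.1488 × 12.01 = 1.787 g
mol H = 2 × (5.37 / 18.02) = 0.5960; mass H = 0.5960 × 1.008 = 0.6008 g
mass O = 4.77 − (2.388) = 2.382 g → mol O = 0.1489
Smallest is C at 0.1488 mol; normalising gives C 1.000, H 4.005, O 1.000
→ CH4O

CH4O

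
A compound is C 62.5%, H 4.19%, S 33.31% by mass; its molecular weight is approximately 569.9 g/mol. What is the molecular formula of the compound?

Assume 100 g: 62.5 g C, 4.19 g H, 33.31 g S.
n(C) = 62.5/12.01 = 5.204, n(H) = 4.19/1.008 = 4.157, n(S) = 33.31/32.07 = 1.039
Divide by the smallest (1.039 mol S): C 5.010, H 4.002, S 1.000
≈ 5:4:1 → C5H4S
Empirical-formula mass = 96.15 g/mol
n = 569.9 / 96.15 = 5.93 ≈ 6
Molecular formula = (C5H4S)×6 = C30H24S6

C30H24S6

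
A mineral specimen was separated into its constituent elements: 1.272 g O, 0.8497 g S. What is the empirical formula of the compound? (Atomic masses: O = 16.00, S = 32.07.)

n(O) = 1.272/16.00 = 0.0795, n(S) = 0.8497/32.07 = 0.0265
Divide by the smallest (0.0265 mol S): O 3.001, S 1.000
≈ 3:1 → O3S

O3S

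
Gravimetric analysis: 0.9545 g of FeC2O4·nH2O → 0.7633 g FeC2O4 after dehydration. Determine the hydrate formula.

FeC2O4·2H2O

Mass of water lost = 0.9545 − 0.7633 = 0.1912 g → 0.1912 / 18.02 = 0.01061 mol H2O
Molar mass of FeC2O4 = 143.87 g/mol → mol FeC2O4 = 0.7633 / 143.87 = 0.005305
n = 0.01061 / 0.005305 = 2.00 ≈ 2 → FeC2O4·2H2O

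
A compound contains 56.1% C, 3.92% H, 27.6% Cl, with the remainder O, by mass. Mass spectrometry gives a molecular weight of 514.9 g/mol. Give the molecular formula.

Assume 100 g: 56.1 g C, 3.92 g H, 27.6 g Cl, 12.38 g O.
Moles — C: 56.1 / 12.01 = 4.671 mol; H: 3.92 / 1.008 = 3.889 mol; Cl: 27.6 / 35.45 = 0.7786 mol; O: 12.38 / 16.00 = 0.7738 mol
Divide by the smallest (0.7738 mol O): C 6.037, H 5.026, Cl 1.006, O 1.000
Ratio ≈ 6:5:1:1, so the empirical formula is C6H5ClO
Empirical-formula mass = 128.55 g/mol
n = 514.9 / 128.55 = 4.01 ≈ 4
Molecular formula = (C6H5ClO)×4 = C24H20Cl4O4

C24H20Cl4O4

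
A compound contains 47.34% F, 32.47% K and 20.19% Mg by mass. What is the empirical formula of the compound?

F3KMg

Assume 100 g: 47.34 g F, 32.47 g K, 20.19 g Mg.
Moles — F: 47.34 / 19.00 = 2.492 mol; K: 32.47 / 39.10 = 0.8304 mol; Mg: 20.19 / 24.31 = 0.8305 mol
Divide by the smallest (0.8304 mol K): F 3.000, K 1.000, Mg 1.000
→ F3KMg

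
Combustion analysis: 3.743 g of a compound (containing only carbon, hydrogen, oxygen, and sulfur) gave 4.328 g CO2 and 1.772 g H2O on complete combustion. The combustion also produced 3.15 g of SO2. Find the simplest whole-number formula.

C2H4OS

mol C = 4.328 / 44.01 = 0.09834; mass C = 0.09834 × 12.01 = 1.181 g
mol H = 2 × (1.772 / 18.02) = 0.1967; mass H = 0.1967 × 1.008 = 0.1982 g
mol S = 3.15 / 64.07 = 0.04916; mass S = 1.577 g
mass O = 3.743 − (2.956) = 0.7870 g → mol O = 0.04918
Divide by the smallest (0.04916 mol S): C 2.000, H 4.000, O 1.000, S 1.000
≈ 2:4:1:1 → C2H4OS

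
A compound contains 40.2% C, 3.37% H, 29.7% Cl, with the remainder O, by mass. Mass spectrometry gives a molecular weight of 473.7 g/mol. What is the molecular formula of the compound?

Assume 100 g: 40.2 g C, 3.37 g H, 29.7 g Cl, 26.73 g O.
n(C) = 40.2/12.01 = 3.347, n(H) = 3.37/1.008 = 3.343, n(Cl) = 29.7/35.45 = 0.8378, n(O) = 26.73/16.00 = 1.671
Smallest is Cl at 0.8378 mol; normalising gives C 3.995, H 3.991, Cl 1.000, O 1.994
≈ 4:4:1:2 → C4H4ClO2
Empirical-formula mass = 119.52 g/mol
n = 473.7 / 119.52 = 3.96 ≈ 4
Molecular formula = (C4H4ClO2)×4 = C16H16Cl4O8

C16H16Cl4O8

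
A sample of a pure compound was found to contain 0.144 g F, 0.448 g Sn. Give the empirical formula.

F: 0.144 g ÷ 19.00 g/mol = 0.007579 mol
Sn: 0.448 g ÷ 118.71 g/mol = 0.003774 mol
Smallest is Sn at 0.003774 mol; normalising gives F 2.008, Sn 1.000
Ratio ≈ 2:1, so the empirical formula is F2Sn

F2Sn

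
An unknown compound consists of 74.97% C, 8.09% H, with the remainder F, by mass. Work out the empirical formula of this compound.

Assume 100 g: 74.97 g C, 8.09 g H, 16.94 g F.
Moles — C: 74.97 / 12.01 = 6.242 mol; H: 8.09 / 1.008 = 8.026 mol; F: 16.94 / 19.00 = 0.8916 mol
Ratios (÷ 0.8916): C 7.001, H 9.002, F 1.000
≈ 7:9:1 → C7H9F

C7H9F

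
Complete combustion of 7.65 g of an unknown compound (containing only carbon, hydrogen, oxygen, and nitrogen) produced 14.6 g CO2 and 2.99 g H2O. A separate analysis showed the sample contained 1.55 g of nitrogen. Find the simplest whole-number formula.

mol C = 14.6 / 44.01 = 0.3317; mass C = 0.3317 × 12.01 = 3.984 g
mol H = 2 × (2.99 / 18.02) = 0.3319; mass H = 0.3319 × 1.008 = 0.3345 g
mol N = 1.55 / 14.01 = 0.1106
mass O = 7.65 − (5.869) = 1.781 g → mol O = 0.1113
Smallest is N at 0.1106 mol; normalising gives C 2.999, H 3.000, N 1.000, O 1.006
→ C3H3NO

C3H3NO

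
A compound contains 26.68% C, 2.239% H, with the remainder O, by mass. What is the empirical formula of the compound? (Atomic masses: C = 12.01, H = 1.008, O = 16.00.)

CHO2

Assume 100 g: 26.68 g C, 2.239 g H, 71.081 g O.
n(C) = 26.68/12.01 = 2.221, n(H) = 2.239/1.008 = 2.221, n(O) = 71.081/16.00 = 4.443
Divide by the smallest (2.221 mol H): C 1.000, H 1.000, O 2.000
Ratio ≈ 1:1:2, so the empirical formula is CHO2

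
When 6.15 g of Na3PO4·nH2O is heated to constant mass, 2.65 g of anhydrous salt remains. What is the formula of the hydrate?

Na3PO4·12H2O

Mass of water lost = 6.15 − 2.65 = 3.5 g → 3.5 / 18.02 = 0.1942 mol H2O
Molar mass of Na3PO4 = 163.94 g/mol → mol Na3PO4 = 2.65 / 163.94 = 0.01616
n = 0.1942 / 0.01616 = 12.02 ≈ 12 → Na3PO4·12H2O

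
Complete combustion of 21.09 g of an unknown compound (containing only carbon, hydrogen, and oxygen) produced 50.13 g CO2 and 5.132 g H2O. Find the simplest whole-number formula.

C8H4O3

mol C = 50.13 / 44.01 = 1.139; mass C = 1.139 × 12.01 = 13.68 g
mol H = 2 × (5.132 / 18.02) = 0.5696; mass H = 0.5696 × 1.008 = 0.5741 g
mass O = 21.09 − (14.25) = 6.836 g → mol O = 0.4272
Divide by the smallest (0.4272 mol O): C 2.666, H 1.333, O 1.000
×3: C 8.00, H 4.00, O 3.00 → C8H4O3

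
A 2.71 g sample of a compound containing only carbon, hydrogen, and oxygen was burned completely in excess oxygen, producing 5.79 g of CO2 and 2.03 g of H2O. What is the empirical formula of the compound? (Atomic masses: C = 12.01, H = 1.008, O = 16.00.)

mol C = 5.79 / 44.01 = 0.1316; mass C = 0.1316 × 12.01 = 1.580 g
mol H = 2 × (2.03 / 18.02) = 0.2253; mass H = 0.2253 × 1.008 = 0.2271 g
mass O = 2.71 − (1.807) = 0.9028 g → mol O = 0.05643
Divide by the smallest (0.05643 mol O): C 2.331, H 3.993, O 1.000
Multiply by 3: C 6.99, H 11.98, O 3.00 → C7H12O3

C7H12O3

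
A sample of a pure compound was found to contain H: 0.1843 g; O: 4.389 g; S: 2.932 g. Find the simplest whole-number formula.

n(H) = 0.1843/1.008 = 0.1828, n(O) = 4.389/16.00 = 0.2743, n(S) = 2.932/32.07 = 0.09143
Ratios (÷ 0.09143): H 2.000, O 3.000, S 1.000
≈ 2:3:1 → H2O3S

H2O3S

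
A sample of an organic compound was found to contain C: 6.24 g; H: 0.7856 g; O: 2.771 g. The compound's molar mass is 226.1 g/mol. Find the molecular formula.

C12H18O4

n(C) = 6.24/12.01 = 0.5196, n(H) = 0.7856/1.008 = 0.7794, n(O) = 2.771/16.00 = 0.1732
Smallest is O at 0.1732 mol; normalising gives C 3.000, H 4.500, O 1.000
Scaling by 2: C 6.00, H 9.00, O 2.00 → C6H9O2
Empirical-formula mass = 113.13 g/mol
n = 226.1 / 113.13 = 2.00 ≈ 2
Molecular formula = (C6H9O2)×2 = C12H18O4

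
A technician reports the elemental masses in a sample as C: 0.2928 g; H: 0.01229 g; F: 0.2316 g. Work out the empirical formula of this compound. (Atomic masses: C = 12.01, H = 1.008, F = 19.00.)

Moles — C: 0.2928 / 12.01 = 0.02438 mol; H: 0.01229 / 1.008 = 0.01219 mol; F: 0.2316 / 19.00 = 0.01219 mol
Smallest is F at 0.01219 mol; normalising gives C 2.000, H 1.000, F 1.000
→ C2HF

C2HF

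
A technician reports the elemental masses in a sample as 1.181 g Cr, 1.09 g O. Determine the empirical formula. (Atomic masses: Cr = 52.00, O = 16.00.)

Cr: 1.181 g ÷ 52.00 g/mol = 0.02271 mol
O: 1.09 g ÷ 16.00 g/mol = 0.06813 mol
Divide by the smallest (0.02271 mol Cr): Cr 1.000, O 3.000
Ratio ≈ 1:3, so the empirical formula is CrO3

CrO3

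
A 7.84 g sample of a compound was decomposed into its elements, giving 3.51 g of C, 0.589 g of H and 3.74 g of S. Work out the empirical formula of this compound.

C5H10S2

C: 3.51 g ÷ 12.01 g/mol = 0.2923 mol
H: 0.589 g ÷ 1.008 g/mol = 0.5843 mol
S: 3.74 g ÷ 32.07 g/mol = 0.1166 mol
Smallest is S at 0.1166 mol; normalising gives C 2.506, H 5.011, S 1.000
Scaling by 2: C 5.01, H 10.02, S 2.00 → C5H10S2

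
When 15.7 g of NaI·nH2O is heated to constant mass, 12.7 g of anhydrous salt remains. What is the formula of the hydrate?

NaI·2H2O

Mass of water lost = 15.7 − 12.7 = 3 g → 3 / 18.02 = 0.1665 mol H2O
Molar mass of NaI = 149.89 g/mol → mol NaI = 12.7 / 149.89 = 0.08473
n = 0.1665 / 0.08473 = 1.96 ≈ 2 → NaI·2H2O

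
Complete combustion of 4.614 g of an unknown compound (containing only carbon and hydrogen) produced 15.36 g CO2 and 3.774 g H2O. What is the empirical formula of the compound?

C5H6

mol C = 15.36 / 44.01 = 0.3490; mass C = 0.3490 × 12.01 = 4.192 g
mol H = 2 × (3.774 / 18.02) = 0.4189; mass H = 0.4189 × 1.008 = 0.4222 g
Smallest is C at 0.349 mol; normalising gives C 1.000, H 1.200
×5: C 5.00, H 6.00 → C5H6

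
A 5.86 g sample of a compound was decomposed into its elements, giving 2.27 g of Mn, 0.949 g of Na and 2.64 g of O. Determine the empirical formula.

MnNaO4

Mn: 2.27 g ÷ 54.94 g/mol = 0.04132 mol
Na: 0.949 g ÷ 22.99 g/mol = 0.04128 mol
O: 2.64 g ÷ 16.00 g/mol = 0.165 mol
Smallest is Na at 0.04128 mol; normalising gives Mn 1.001, Na 1.000, O 3.997
→ MnNaO4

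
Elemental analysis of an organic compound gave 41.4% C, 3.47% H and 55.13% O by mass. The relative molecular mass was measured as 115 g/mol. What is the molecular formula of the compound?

C4H4O4

Assume 100 g: 41.4 g C, 3.47 g H, 55.13 g O.
C: 41.4 g ÷ 12.01 g/mol = 3.447 mol
H: 3.47 g ÷ 1.008 g/mol = 3.442 mol
O: 55.13 g ÷ 16.00 g/mol = 3.446 mol
Smallest is H at 3.442 mol; normalising gives C 1.001, H 1.000, O 1.001
→ CHO
Empirical-formula mass = 29.02 g/mol
n = 115 / 29.02 = 3.96 ≈ 4
Molecular formula = (CHO)×4 = C4H4O4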